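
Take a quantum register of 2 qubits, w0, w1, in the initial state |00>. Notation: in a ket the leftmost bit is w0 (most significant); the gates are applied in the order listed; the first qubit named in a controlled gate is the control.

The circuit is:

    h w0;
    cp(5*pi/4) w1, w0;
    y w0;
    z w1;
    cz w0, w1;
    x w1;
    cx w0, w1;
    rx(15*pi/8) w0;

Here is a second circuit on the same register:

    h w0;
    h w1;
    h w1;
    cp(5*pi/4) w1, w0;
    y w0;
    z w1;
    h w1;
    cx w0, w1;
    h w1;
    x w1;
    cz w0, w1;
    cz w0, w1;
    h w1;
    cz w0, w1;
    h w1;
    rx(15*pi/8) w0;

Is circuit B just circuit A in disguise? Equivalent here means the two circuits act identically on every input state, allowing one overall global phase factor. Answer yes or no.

Yes, they are equivalent — the unitaries differ by at most a global phase.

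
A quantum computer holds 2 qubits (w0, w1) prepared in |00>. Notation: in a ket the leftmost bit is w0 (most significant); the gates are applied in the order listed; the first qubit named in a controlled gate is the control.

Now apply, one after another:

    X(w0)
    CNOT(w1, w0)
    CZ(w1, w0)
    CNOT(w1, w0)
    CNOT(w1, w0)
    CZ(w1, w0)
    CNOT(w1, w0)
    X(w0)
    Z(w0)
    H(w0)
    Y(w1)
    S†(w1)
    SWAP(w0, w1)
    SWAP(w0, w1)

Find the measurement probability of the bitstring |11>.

Outcome |11> occurs with probability 1/2. Key observation: steps 1-8 multiply out to the identity, so the circuit reduces to the remaining gates.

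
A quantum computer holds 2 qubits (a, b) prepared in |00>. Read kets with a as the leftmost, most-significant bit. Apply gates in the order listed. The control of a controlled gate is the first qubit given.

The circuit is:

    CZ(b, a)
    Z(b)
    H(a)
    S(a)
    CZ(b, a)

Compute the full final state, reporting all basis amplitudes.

After the circuit, the state carries amplitude sqrt(2)/2 on |00>, 0 on |01>, sqrt(2)*I/2 on |10>, 0 on |11>.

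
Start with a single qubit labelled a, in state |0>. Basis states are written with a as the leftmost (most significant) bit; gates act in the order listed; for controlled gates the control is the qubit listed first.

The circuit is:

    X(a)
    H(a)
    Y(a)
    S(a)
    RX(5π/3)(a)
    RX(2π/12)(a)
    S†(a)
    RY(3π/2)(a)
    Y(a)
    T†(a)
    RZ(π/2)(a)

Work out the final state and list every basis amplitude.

The final amplitudes are (-sqrt(6) + sqrt(2))*exp(3*I*pi/4)/4 on |0>, -sqrt(6)/4 - sqrt(2)/4 on |1>.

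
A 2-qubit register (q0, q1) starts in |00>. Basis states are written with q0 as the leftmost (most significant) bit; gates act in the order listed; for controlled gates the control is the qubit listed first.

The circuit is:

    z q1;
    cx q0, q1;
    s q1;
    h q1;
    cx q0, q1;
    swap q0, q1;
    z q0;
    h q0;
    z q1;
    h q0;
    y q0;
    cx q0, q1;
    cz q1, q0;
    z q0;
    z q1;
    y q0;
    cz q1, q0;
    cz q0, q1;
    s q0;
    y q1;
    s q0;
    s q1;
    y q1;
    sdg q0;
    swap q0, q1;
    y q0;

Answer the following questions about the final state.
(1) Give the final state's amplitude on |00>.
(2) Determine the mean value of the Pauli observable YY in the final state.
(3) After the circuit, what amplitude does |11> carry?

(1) |00> carries amplitude sqrt(2)*I/2 in the final state.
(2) In the final state, YY has expectation -1.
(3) |11> carries amplitude sqrt(2)*I/2 in the final state.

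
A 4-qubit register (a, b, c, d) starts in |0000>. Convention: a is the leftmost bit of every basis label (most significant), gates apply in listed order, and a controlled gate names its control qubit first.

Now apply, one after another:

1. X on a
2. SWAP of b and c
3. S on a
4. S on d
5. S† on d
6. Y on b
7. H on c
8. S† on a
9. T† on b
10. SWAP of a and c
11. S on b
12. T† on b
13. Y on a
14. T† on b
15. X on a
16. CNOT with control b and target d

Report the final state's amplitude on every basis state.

The resulting statevector has amplitude sqrt(2)*exp(3*I*pi/4)/2 on |0111>, -sqrt(2)*exp(3*I*pi/4)/2 on |1111>, and 0 on every other basis state. Key observation: steps 4-5 multiply out to the identity, so the circuit reduces to the remaining gates.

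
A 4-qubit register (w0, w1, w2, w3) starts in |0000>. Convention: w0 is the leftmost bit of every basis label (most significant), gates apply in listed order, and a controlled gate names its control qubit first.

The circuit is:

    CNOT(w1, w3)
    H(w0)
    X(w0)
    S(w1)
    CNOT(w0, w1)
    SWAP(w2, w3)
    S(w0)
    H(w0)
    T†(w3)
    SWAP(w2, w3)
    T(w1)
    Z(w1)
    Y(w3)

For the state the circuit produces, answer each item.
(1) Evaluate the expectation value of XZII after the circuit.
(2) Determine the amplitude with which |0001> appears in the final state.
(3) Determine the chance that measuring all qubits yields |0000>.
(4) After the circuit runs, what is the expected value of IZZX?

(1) In the final state, XZII has expectation 1.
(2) The final state's coefficient on |0001> equals I/2.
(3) The probability of measuring |0000> is 0.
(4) The observable IZZX averages to 0.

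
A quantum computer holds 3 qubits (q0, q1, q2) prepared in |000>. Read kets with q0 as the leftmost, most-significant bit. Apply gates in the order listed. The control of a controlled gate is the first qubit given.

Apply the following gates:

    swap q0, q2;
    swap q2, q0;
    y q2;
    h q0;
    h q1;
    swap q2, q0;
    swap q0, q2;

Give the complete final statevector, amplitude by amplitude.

The resulting statevector has amplitude 0 on |000>, I/2 on |001>, 0 on |010>, I/2 on |011>, 0 on |100>, I/2 on |101>, 0 on |110>, I/2 on |111>.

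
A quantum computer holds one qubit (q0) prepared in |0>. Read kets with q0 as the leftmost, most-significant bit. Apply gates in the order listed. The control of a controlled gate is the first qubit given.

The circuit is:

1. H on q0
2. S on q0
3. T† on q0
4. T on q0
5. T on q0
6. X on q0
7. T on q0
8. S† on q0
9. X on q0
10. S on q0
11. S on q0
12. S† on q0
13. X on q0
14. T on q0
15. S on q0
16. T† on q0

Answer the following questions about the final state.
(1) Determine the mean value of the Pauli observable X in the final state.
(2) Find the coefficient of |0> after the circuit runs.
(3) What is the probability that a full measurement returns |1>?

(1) In the final state, X has expectation -1.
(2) |0> carries amplitude -sqrt(2)*exp(I*pi/4)/2 in the final state.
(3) A full measurement returns |1> with probability 1/2.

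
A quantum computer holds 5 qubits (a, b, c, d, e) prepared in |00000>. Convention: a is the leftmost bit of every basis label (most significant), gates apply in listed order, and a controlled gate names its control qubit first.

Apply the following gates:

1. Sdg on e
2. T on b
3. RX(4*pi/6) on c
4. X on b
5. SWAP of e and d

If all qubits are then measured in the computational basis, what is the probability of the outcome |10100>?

The probability of measuring |10100> is 0.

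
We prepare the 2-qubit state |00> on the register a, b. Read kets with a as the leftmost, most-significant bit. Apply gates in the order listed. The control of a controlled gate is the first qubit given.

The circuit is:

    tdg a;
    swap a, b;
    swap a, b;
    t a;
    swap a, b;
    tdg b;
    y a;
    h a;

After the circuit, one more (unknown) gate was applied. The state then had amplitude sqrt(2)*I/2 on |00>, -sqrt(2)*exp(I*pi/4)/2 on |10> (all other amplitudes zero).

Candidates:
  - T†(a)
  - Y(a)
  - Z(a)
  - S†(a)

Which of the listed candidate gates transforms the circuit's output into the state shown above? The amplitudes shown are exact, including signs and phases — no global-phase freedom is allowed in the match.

The applied gate was T†(a). Key observation: steps 1-4 multiply out to the identity, so the circuit reduces to the remaining gates.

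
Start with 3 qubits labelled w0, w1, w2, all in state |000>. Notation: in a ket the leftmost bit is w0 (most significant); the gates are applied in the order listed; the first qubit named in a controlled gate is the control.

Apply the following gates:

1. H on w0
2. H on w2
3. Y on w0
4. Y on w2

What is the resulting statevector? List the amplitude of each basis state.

The final amplitudes are -1/2 on |000>, 1/2 on |001>, 0 on |010>, 0 on |011>, 1/2 on |100>, -1/2 on |101>, 0 on |110>, 0 on |111>.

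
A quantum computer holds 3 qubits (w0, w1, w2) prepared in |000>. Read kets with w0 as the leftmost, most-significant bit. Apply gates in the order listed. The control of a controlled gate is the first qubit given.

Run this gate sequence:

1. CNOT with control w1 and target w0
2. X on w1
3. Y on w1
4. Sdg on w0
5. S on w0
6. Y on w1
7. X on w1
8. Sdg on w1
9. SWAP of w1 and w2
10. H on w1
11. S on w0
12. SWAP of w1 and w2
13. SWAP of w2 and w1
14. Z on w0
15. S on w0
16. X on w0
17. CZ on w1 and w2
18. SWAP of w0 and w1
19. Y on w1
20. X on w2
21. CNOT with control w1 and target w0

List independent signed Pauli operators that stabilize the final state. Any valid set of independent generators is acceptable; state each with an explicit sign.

The stabilizer group can be generated by +XII, +IZI, -IIZ, among other valid generating sets. Key observation: steps 2-7 multiply out to the identity, so the circuit reduces to the remaining gates.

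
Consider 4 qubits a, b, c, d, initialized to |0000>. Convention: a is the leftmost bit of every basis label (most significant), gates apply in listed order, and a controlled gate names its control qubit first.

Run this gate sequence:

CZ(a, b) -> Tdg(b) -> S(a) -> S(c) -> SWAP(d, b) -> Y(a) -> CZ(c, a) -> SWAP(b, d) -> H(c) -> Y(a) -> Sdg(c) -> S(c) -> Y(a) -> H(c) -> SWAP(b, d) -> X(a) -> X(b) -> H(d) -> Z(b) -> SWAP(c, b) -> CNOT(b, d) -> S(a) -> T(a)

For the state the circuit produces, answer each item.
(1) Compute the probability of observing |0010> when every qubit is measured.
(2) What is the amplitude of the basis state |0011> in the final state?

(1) A full measurement returns |0010> with probability 1/2. Key observation: the block from step 8 through step 15 cancels to the identity and can be dropped.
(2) |0011> carries amplitude -sqrt(2)*I/2 in the final state.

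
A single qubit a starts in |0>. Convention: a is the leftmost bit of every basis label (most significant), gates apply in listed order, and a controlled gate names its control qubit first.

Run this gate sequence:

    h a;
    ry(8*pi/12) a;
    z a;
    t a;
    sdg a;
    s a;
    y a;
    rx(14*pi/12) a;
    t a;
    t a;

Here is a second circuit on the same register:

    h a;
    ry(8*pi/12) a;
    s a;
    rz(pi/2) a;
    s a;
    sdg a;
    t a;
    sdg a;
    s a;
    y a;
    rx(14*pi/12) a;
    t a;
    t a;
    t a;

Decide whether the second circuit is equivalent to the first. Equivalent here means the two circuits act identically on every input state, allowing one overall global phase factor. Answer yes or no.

No — the two circuits implement different unitaries, even allowing a global phase.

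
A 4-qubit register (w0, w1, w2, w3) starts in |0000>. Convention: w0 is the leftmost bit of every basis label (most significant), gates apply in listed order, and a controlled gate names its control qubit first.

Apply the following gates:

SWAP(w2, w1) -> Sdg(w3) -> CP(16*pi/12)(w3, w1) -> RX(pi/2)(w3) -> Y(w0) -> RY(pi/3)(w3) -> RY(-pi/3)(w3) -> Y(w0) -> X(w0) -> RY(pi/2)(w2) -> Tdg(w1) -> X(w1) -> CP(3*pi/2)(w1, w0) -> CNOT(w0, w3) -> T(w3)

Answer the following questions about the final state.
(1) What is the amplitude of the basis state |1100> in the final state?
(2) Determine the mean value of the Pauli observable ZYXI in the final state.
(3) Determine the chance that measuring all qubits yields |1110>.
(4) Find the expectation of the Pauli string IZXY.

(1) The final state's coefficient on |1100> equals -1/2. Key observation: the block from step 5 through step 8 cancels to the identity and can be dropped.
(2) In the final state, ZYXI has expectation 0.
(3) The probability of measuring |1110> is 1/4.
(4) The expectation value of IZXY is -sqrt(2)/2.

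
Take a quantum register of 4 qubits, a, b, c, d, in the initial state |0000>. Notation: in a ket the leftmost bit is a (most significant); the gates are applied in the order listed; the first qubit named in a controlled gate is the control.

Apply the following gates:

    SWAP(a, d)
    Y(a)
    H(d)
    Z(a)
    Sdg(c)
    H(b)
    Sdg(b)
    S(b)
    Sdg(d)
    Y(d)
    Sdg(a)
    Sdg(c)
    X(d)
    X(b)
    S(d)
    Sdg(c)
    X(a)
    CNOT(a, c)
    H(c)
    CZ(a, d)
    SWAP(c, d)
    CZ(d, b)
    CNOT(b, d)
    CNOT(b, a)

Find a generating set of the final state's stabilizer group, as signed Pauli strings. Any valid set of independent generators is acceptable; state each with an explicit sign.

The stabilizer group can be generated by -XXIZ, -IIXI, +IZIX, +ZZII, among other valid generating sets.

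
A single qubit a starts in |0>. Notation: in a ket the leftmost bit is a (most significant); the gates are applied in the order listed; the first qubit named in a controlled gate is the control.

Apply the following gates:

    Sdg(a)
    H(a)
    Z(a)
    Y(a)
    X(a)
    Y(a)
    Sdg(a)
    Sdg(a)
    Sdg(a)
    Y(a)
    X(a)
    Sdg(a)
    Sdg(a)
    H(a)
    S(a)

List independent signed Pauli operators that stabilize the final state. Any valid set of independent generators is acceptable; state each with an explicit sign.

The final state is stabilized by the group generated by -X; other independent generating sets are equally valid.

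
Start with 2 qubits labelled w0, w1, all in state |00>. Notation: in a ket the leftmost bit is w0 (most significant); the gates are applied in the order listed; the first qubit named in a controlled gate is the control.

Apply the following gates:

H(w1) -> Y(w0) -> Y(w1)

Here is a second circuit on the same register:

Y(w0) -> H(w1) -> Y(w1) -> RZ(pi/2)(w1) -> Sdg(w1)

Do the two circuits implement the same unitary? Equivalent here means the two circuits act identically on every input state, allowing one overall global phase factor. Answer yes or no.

Yes, they are equivalent — the unitaries differ by at most a global phase.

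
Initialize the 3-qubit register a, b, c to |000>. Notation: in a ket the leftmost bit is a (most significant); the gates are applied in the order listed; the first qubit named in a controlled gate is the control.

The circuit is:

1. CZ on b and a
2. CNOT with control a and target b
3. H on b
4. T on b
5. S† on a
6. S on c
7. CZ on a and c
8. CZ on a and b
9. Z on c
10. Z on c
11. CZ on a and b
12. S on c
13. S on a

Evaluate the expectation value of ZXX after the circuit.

In the final state, ZXX has expectation 0. Key observation: gates 8-11 undo each other exactly, leaving only the rest of the circuit to track.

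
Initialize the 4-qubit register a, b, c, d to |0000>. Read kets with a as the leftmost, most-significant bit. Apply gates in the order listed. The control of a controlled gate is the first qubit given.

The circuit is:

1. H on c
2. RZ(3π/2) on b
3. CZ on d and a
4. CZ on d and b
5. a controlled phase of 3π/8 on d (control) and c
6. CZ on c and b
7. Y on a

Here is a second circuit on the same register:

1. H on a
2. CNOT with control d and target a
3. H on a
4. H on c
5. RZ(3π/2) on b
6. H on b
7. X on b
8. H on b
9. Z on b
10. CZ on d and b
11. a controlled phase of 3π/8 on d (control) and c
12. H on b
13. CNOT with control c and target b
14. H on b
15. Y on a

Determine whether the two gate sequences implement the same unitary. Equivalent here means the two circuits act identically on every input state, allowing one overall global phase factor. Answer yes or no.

Yes, they are equivalent — the unitaries differ by at most a global phase.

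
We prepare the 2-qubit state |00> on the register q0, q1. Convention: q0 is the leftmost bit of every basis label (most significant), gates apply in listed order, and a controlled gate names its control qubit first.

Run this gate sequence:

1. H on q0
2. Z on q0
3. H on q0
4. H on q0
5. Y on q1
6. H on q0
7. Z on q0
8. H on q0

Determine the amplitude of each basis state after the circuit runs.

The final amplitudes are 0 on |00>, -sqrt(2)*I/2 on |01>, 0 on |10>, sqrt(2)*I/2 on |11>.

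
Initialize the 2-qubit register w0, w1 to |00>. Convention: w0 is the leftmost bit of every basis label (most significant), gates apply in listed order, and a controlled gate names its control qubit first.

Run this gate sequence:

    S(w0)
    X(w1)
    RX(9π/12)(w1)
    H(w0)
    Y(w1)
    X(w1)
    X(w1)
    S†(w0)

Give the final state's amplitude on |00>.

The amplitude on |00> is -I*sqrt(4 - 2*sqrt(2))/4.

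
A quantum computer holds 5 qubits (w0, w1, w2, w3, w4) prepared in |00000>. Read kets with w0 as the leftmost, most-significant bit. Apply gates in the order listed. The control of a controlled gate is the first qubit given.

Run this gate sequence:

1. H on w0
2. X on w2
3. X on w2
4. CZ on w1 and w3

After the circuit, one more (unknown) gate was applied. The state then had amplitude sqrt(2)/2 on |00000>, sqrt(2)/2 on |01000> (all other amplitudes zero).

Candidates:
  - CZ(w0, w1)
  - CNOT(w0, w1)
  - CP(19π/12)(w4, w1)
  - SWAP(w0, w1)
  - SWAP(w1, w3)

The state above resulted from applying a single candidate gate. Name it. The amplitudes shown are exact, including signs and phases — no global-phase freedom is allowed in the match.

The unique candidate consistent with the amplitudes is SWAP(w0, w1). Key observation: steps 2-3 multiply out to the identity, so the circuit reduces to the remaining gates.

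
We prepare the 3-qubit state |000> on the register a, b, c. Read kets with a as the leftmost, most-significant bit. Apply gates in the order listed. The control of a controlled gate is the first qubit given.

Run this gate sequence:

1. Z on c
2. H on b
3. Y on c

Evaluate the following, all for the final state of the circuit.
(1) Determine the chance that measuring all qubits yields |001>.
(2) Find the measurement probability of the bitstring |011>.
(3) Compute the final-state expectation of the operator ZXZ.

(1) The probability of measuring |001> is 1/2.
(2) Outcome |011> occurs with probability 1/2.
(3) The expectation value of ZXZ is -1.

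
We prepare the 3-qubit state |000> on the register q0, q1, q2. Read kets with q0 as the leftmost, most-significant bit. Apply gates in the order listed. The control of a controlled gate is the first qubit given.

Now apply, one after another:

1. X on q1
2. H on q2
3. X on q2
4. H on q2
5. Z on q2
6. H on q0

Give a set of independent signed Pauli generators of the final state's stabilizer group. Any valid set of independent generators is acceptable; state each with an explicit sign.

The final state is stabilized by the group generated by +XII, -IZI, +IIZ; other independent generating sets are equally valid. Key observation: gates 2-5 undo each other exactly, leaving only the rest of the circuit to track.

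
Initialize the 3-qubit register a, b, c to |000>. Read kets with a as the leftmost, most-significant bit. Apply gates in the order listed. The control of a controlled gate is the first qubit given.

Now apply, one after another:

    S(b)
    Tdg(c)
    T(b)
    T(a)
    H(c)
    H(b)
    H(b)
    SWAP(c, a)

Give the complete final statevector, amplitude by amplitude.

After the circuit, the state carries amplitude sqrt(2)/2 on |000>, sqrt(2)/2 on |100>, and 0 on every other basis state.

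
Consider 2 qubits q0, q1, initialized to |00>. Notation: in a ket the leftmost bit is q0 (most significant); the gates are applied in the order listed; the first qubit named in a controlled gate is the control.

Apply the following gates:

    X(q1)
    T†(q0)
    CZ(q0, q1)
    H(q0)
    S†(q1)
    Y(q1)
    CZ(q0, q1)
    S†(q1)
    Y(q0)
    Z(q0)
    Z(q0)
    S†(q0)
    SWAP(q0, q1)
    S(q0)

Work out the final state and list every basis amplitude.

The resulting statevector has amplitude sqrt(2)*I/2 on |00>, -sqrt(2)/2 on |01>, 0 on |10>, 0 on |11>.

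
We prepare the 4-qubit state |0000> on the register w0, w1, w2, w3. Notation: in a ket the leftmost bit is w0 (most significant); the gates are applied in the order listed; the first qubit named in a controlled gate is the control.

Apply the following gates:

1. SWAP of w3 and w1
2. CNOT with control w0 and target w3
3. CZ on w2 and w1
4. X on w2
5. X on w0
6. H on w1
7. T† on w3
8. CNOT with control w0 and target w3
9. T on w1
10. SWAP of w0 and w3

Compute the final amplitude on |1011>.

The amplitude on |1011> is sqrt(2)/2.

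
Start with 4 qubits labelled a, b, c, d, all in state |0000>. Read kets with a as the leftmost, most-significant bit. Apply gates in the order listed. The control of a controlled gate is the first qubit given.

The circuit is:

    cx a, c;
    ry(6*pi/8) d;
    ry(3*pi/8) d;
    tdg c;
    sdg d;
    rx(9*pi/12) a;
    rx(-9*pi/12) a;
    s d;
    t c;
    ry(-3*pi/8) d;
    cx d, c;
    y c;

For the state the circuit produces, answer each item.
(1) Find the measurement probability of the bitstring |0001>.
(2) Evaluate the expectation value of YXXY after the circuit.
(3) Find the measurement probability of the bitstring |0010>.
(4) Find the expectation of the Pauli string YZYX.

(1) The probability of measuring |0001> is sqrt(2)/4 + 1/2. Key observation: gates 3-10 undo each other exactly, leaving only the rest of the circuit to track.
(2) The observable YXXY averages to 0.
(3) The probability of measuring |0010> is 1/2 - sqrt(2)/4.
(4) The observable YZYX averages to 0.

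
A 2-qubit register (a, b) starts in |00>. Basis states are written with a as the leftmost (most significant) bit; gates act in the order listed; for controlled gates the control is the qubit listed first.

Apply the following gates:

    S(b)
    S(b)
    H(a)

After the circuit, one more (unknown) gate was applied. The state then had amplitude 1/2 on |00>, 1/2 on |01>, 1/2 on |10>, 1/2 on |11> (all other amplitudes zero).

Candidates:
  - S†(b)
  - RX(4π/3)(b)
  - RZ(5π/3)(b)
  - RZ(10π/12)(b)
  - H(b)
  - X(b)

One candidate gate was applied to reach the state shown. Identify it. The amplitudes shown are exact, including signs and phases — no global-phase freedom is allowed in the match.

The applied gate was H(b).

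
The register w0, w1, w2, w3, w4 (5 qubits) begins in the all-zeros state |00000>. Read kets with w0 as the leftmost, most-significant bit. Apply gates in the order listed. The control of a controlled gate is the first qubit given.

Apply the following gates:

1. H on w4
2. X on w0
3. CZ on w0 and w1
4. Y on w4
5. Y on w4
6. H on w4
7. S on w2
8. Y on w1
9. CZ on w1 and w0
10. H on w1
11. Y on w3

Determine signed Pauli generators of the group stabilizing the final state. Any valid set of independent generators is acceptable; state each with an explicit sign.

One valid set of independent stabilizer generators is -IXIII, -ZIIII, +IIZII, -IIIZI, +IIIIZ (any independent generating set of the same group is equally correct).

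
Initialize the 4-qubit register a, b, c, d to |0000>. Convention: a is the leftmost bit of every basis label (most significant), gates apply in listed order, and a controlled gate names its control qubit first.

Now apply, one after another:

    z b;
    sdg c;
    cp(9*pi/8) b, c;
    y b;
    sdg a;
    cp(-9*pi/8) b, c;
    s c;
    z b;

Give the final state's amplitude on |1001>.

The amplitude on |1001> is 0.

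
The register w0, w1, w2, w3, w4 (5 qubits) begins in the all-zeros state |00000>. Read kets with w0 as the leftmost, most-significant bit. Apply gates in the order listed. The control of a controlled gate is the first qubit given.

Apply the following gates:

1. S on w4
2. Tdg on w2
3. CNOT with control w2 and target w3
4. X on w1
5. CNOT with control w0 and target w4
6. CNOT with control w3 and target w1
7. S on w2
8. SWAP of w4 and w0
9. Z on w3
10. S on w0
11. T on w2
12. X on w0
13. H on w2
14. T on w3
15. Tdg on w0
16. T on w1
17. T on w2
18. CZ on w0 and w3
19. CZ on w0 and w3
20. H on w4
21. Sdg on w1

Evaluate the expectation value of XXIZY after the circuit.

The expectation value of XXIZY is 0. Key observation: gates 18-19 undo each other exactly, leaving only the rest of the circuit to track.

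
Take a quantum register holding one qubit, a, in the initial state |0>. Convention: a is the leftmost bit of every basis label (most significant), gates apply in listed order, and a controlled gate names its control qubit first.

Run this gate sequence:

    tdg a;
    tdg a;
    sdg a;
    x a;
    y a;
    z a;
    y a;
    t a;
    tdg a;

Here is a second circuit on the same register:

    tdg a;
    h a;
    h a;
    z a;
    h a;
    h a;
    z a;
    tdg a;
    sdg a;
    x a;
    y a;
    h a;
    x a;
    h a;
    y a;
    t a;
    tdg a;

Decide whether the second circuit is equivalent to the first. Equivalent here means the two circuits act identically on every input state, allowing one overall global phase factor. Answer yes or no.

Yes: on every input state the two circuits agree up to one overall phase factor.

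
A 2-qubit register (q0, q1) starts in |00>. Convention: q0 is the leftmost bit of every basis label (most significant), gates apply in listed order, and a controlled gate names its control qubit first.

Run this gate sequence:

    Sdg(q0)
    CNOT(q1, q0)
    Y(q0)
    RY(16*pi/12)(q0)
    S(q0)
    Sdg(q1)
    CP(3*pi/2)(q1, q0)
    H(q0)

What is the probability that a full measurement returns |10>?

A full measurement returns |10> with probability 1/2.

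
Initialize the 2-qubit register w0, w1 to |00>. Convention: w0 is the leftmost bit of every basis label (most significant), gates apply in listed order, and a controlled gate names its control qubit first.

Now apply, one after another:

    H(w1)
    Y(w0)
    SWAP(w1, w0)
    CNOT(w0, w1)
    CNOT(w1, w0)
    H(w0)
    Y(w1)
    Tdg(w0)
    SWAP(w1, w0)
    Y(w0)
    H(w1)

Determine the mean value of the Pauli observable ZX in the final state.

The observable ZX averages to 0.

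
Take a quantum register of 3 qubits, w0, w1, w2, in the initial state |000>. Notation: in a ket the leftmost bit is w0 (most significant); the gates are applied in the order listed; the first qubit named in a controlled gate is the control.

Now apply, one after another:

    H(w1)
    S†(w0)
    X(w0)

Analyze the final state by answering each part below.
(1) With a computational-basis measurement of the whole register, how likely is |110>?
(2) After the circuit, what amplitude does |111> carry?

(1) The probability of measuring |110> is 1/2.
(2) The final state's coefficient on |111> equals 0.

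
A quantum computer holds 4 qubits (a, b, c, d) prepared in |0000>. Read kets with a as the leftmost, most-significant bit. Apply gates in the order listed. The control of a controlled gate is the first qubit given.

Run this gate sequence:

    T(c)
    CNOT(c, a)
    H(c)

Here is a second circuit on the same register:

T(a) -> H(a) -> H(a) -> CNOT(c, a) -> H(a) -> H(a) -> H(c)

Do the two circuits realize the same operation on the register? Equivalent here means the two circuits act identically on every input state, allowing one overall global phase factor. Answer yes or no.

No — the two circuits implement different unitaries, even allowing a global phase.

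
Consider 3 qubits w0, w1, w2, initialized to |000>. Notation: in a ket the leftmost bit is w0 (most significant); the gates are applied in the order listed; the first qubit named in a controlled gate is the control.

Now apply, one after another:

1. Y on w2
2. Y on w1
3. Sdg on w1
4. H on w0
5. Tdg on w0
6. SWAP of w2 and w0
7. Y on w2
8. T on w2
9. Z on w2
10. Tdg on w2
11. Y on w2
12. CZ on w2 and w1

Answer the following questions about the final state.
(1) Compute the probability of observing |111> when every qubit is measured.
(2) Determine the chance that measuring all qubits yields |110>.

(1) Outcome |111> occurs with probability 1/2.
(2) Outcome |110> occurs with probability 1/2.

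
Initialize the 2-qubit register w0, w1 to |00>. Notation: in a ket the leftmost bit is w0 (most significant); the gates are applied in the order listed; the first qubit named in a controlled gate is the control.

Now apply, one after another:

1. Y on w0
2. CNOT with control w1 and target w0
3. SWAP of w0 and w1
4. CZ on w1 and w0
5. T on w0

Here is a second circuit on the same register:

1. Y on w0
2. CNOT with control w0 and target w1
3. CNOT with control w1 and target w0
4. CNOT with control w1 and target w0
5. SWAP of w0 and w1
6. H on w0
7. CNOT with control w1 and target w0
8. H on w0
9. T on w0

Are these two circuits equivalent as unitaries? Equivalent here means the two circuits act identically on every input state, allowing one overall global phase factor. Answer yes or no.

No: there is an input state on which the two circuits produce genuinely different outputs (not merely differing by a phase).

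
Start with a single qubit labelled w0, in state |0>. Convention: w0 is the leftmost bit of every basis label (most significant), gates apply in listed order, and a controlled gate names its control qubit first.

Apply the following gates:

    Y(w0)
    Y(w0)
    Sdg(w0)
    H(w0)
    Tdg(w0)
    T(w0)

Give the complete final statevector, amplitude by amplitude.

The final amplitudes are sqrt(2)/2 on |0>, sqrt(2)/2 on |1>.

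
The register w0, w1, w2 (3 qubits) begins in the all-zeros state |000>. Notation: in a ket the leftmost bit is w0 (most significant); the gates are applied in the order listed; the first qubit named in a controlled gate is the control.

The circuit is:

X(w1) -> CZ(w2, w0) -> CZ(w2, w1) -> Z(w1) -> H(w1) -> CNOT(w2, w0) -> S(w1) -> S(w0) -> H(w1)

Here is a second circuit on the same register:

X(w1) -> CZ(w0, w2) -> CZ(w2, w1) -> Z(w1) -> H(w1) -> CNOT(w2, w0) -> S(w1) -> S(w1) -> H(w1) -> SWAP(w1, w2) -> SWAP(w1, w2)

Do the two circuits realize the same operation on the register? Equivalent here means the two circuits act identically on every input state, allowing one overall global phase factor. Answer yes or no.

No: there is an input state on which the two circuits produce genuinely different outputs (not merely differing by a phase).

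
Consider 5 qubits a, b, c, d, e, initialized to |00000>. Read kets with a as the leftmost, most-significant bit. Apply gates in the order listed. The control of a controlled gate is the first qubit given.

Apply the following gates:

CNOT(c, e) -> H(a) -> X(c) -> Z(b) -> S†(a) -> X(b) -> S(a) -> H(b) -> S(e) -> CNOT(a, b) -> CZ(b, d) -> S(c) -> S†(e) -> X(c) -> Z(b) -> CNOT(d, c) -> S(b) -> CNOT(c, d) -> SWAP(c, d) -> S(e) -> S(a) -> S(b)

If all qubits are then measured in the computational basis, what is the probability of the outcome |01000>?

The probability of measuring |01000> is 1/4.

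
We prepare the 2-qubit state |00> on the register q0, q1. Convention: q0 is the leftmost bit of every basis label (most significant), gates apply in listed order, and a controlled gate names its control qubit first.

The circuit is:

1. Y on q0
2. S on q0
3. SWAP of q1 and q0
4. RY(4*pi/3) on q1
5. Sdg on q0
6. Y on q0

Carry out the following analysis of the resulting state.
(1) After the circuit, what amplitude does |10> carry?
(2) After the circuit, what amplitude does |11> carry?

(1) The final state's coefficient on |10> equals sqrt(3)*I/2.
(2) |11> carries amplitude I/2 in the final state.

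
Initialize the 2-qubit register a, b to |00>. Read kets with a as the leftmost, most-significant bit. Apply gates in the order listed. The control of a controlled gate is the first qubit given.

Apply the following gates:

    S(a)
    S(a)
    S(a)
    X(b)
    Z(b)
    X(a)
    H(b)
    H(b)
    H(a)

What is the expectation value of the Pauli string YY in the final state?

The observable YY averages to 0. Key observation: steps 7-8 multiply out to the identity, so the circuit reduces to the remaining gates.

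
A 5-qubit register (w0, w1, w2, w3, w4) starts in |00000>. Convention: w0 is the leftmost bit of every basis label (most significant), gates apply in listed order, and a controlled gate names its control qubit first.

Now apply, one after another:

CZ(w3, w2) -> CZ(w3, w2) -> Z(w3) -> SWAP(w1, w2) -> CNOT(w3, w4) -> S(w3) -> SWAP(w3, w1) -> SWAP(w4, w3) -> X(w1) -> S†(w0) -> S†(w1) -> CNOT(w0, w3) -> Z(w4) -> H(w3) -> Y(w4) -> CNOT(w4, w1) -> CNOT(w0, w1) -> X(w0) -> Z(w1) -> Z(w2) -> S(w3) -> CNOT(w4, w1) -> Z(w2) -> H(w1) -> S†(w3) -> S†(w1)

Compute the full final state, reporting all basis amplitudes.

After the circuit, the state carries amplitude 1/2 on |10001>, 1/2 on |10011>, I/2 on |11001>, I/2 on |11011>, and 0 on every other basis state.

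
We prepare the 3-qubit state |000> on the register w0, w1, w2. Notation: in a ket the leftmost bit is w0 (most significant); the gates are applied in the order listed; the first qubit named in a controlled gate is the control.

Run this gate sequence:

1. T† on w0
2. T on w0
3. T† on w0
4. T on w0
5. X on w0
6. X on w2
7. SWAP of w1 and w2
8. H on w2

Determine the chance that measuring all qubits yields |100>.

Outcome |100> occurs with probability 0. Key observation: steps 1-4 multiply out to the identity, so the circuit reduces to the remaining gates.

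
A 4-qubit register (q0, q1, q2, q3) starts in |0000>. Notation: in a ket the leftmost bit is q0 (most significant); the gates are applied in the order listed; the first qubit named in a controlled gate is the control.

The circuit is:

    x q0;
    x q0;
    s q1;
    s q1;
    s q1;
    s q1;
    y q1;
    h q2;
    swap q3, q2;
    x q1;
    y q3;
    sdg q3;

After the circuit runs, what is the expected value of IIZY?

The observable IIZY averages to 1. Key observation: the block from step 3 through step 6 cancels to the identity and can be dropped.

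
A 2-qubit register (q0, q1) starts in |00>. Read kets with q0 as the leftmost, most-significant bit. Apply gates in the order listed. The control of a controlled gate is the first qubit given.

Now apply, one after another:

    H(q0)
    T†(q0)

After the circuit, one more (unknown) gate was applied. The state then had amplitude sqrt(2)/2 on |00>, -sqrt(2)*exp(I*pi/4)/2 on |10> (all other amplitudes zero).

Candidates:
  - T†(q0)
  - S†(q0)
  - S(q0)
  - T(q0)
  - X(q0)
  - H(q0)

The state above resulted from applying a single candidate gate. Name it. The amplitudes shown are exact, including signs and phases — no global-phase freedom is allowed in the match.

It was S†(q0) that produced the state shown.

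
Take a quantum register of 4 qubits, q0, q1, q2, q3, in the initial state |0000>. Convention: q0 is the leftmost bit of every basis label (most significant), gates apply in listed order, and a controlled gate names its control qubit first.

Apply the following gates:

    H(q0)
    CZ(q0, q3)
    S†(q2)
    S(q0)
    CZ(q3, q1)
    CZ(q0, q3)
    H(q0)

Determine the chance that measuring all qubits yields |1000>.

The probability of measuring |1000> is 1/2.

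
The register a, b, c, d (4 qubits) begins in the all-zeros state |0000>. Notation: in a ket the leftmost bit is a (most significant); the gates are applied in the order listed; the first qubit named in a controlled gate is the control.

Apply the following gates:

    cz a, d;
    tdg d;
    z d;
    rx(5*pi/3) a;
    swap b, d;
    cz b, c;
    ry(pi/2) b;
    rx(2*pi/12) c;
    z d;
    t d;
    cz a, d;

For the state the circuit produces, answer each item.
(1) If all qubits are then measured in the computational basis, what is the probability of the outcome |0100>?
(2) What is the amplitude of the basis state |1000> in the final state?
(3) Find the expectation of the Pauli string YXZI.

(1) A full measurement returns |0100> with probability 3*sqrt(3)/32 + 3/16.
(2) The final state's coefficient on |1000> equals I*(-sqrt(3) - 1)/8.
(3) In the final state, YXZI has expectation 3/4.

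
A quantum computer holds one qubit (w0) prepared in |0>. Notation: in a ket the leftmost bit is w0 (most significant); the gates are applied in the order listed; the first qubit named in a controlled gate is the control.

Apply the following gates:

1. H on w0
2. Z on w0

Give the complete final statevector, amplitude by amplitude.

After the circuit, the state carries amplitude sqrt(2)/2 on |0>, -sqrt(2)/2 on |1>.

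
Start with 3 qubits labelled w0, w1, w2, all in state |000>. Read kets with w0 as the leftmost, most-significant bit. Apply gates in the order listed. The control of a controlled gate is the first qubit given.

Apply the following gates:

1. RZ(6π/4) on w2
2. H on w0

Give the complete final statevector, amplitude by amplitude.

After the circuit, the state carries amplitude -sqrt(2)*exp(I*pi/4)/2 on |000>, -sqrt(2)*exp(I*pi/4)/2 on |100>, and 0 on every other basis state.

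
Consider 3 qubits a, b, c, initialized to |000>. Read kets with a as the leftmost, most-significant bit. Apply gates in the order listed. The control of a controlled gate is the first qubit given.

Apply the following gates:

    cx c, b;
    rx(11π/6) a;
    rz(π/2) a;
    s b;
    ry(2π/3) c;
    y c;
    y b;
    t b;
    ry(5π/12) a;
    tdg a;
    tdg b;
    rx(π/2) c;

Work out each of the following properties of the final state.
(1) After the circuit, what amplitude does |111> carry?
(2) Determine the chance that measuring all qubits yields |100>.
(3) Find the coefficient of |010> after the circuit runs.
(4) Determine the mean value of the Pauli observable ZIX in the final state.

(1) |111> carries amplitude -sqrt(6 - 3*sqrt(2))/8 + sqrt(3*sqrt(2) + 6)/8 - I*sqrt(sqrt(2) + 2)/8 + I*sqrt(2 - sqrt(2))/8 in the final state.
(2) A full measurement returns |100> with probability 0.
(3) |010> carries amplitude -sqrt(sqrt(2) + 2)*exp(I*pi/4)/8 - sqrt(2 - sqrt(2))*exp(I*pi/4)/8 + sqrt(6 - 3*sqrt(2))*exp(3*I*pi/4)/8 + sqrt(3*sqrt(2) + 6)*exp(3*I*pi/4)/8 in the final state.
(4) The expectation value of ZIX is -sqrt(6)/4.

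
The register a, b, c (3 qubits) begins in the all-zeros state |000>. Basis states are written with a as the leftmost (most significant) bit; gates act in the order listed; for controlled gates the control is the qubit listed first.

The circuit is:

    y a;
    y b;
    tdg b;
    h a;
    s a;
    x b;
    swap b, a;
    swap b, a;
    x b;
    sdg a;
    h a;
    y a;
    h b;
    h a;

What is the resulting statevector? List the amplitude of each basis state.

After the circuit, the state carries amplitude exp(I*pi/4)/2 on |000>, 0 on |001>, -exp(I*pi/4)/2 on |010>, 0 on |011>, exp(I*pi/4)/2 on |100>, 0 on |101>, -exp(I*pi/4)/2 on |110>, 0 on |111>. Key observation: the block from step 5 through step 10 cancels to the identity and can be dropped.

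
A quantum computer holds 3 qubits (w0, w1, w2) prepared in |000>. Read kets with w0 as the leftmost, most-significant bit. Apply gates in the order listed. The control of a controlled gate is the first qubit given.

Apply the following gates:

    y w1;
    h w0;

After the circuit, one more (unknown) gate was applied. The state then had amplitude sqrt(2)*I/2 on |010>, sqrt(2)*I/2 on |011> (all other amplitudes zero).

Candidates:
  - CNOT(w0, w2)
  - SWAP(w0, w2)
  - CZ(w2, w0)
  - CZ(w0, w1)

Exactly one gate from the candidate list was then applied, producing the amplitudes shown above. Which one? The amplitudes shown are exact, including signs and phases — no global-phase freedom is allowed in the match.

The applied gate was SWAP(w0, w2).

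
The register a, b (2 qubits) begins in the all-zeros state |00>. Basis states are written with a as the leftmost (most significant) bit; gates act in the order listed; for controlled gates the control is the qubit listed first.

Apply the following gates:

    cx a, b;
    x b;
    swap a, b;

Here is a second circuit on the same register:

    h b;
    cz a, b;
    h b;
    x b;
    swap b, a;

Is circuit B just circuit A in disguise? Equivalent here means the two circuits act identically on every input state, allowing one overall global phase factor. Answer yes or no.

Yes: on every input state the two circuits agree up to one overall phase factor.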